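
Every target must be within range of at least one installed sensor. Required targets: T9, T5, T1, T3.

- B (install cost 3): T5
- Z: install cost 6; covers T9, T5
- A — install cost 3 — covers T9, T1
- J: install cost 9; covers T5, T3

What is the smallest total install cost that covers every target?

12

Choose A and J: together they cover T9, T5, T1, T3 — every target.
Total install cost: 3 + 9 = 12.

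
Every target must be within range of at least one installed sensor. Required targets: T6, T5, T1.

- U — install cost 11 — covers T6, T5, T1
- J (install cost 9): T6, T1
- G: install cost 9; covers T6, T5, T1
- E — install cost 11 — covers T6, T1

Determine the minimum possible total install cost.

This is an integer covering problem.
G alone covers T6, T5, T1 — every target.
Total install cost: 9.
No cover costs less than 9.

9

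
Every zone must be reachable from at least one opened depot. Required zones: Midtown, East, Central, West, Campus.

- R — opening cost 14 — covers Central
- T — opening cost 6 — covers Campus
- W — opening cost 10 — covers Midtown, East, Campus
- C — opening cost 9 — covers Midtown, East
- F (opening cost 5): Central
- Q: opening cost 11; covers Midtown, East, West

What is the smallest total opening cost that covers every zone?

Choose T, F, and Q: together they cover Midtown, East, Central, West, Campus — every zone.
Total opening cost: 6 + 5 + 11 = 22.

22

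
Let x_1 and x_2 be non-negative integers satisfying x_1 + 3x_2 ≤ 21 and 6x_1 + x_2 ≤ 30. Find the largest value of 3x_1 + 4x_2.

33

(x_1,x_2)=(3,6): 1·3+3·6=21≤21, 6·3+1·6=24≤30, objective 33.
(x_1,x_2)=(4,5): 1·4+3·5=19≤21, 6·4+1·5=29≤30, objective 32.
No feasible integer point exceeds 33.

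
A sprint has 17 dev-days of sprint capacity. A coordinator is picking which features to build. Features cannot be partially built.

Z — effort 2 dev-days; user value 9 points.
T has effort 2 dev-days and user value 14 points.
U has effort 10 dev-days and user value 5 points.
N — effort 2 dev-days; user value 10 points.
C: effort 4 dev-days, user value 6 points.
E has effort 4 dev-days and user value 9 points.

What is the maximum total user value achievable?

48

Z + T + N + C: effort 2 + 2 + 2 + 4 = 10 ≤ 17, user value 9 + 14 + 10 + 6 = 39.
Z + T + N + C + E: effort 2 + 2 + 2 + 4 + 4 = 14 ≤ 17, user value 9 + 14 + 10 + 6 + 9 = 48.
Z + T + N + E: effort 2 + 2 + 2 + 4 = 10 ≤ 17, user value 9 + 14 + 10 + 9 = 42.
Best is Z, T, N, C, and E with total user value 48.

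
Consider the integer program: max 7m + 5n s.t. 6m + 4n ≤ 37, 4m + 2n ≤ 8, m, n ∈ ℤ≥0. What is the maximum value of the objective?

20

(m,n)=(0,4): 6·0+4·4=16≤37, 4·0+2·4=8≤8, objective 20.
(m,n)=(0,3): 6·0+4·3=12≤37, 4·0+2·3=6≤8, objective 15.
The best lattice point is (0,4), giving 20.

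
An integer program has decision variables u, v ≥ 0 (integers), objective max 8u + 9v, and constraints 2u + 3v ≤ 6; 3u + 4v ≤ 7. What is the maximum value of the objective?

17

(u,v)=(1,1): 2·1+3·1=5≤6, 3·1+4·1=7≤7, objective 17.
(u,v)=(2,0): 2·2+3·0=4≤6, 3·2+4·0=6≤7, objective 16.
No feasible integer point exceeds 17.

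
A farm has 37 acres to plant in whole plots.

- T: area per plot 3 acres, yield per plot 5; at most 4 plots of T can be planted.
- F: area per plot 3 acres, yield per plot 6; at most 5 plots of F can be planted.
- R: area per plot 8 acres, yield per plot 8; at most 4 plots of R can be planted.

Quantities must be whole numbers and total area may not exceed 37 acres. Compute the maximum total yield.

58

This is a bounded integer knapsack.
Take 4×T, 5×F, and 1×R: area 35 ≤ 37, yield 4·5 + 5·6 + 1·8 = 58.
F has the best ratio (6/3) and is taken to its limit of 5; remaining capacity is filled optimally with the others.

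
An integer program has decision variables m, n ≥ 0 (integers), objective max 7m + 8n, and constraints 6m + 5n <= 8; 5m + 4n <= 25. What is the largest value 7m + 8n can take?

8

(m,n)=(0,1): 6·0+5·1=5≤8, 5·0+4·1=4≤25, objective 8.
(m,n)=(1,0): 6·1+5·0=6≤8, 5·1+4·0=5≤25, objective 7.
(m,n)=(0,0): 6·0+5·0=0≤8, 5·0+4·0=0≤25, objective 0.
Maximum is 8 at (m,n)=(0,1).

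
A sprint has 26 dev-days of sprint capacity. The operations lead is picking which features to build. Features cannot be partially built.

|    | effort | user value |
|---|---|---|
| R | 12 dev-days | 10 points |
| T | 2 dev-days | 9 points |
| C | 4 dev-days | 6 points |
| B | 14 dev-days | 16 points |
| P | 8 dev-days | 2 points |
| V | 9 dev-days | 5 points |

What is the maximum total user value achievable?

T + B + V: effort 2 + 14 + 9 = 25 ≤ 26, user value 9 + 16 + 5 = 30.
T + B + P: effort 2 + 14 + 8 = 24 ≤ 26, user value 9 + 16 + 2 = 27.
T + C + B: effort 2 + 4 + 14 = 20 ≤ 26, user value 9 + 6 + 16 = 31.
Best is T, C, and B with total user value 31.

31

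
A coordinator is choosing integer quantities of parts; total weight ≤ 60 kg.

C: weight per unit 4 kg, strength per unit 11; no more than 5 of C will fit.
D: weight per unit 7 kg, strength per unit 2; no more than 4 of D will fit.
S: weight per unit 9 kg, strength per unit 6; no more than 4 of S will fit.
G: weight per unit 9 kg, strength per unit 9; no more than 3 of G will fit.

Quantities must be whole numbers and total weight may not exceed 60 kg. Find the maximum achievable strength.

88

C has the best ratio (11/4); taking only C gives at most 5×11 = 55 (stopped by the supply cap of 5).
Mixing does better — 5×C, 1×S, and 3×G: weight 56 ≤ 60, strength 5·11 + 1·6 + 3·9 = 88.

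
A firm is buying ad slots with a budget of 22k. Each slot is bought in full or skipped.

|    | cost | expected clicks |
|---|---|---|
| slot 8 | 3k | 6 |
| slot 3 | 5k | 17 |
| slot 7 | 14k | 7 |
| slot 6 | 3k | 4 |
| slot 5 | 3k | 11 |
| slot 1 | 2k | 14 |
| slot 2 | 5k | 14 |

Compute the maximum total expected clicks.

Take slot 8, slot 3, slot 6, slot 5, slot 1, and slot 2: cost 3 + 5 + 3 + 3 + 2 + 5 = 21 ≤ 22, expected clicks 6 + 17 + 4 + 11 + 14 + 14 = 66.
No other feasible combination does better.

66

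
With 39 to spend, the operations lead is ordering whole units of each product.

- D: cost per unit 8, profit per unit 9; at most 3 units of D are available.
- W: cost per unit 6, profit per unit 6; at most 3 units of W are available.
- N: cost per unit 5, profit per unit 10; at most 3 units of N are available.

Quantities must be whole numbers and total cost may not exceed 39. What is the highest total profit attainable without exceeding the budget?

N has the best ratio (10/5); taking only N gives at most 3×10 = 30 (stopped by the supply cap of 3).
Mixing does better — 3×D and 3×N: cost 39 ≤ 39, profit 3·9 + 3·10 = 57.

57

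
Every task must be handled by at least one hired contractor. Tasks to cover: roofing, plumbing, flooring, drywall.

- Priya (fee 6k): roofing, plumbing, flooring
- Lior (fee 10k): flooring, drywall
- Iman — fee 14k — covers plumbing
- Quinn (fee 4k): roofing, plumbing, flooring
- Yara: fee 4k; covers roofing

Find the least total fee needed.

This is a weighted set-cover instance.
Choose Lior and Quinn: together they cover roofing, plumbing, flooring, drywall — every task.
Total fee: 10 + 4 = 14.
No cover costs less than 14.

14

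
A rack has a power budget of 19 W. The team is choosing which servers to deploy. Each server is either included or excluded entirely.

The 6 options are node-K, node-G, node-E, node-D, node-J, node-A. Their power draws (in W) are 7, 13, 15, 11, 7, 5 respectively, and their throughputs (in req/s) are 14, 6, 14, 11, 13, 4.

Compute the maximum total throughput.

31

This is an integer program with binary decision variables.
Take node-K, node-J, and node-A: power draw 7 + 7 + 5 = 19 ≤ 19, throughput 14 + 13 + 4 = 31.
No other feasible combination does better.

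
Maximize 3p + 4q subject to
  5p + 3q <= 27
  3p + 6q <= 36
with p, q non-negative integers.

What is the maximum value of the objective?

(p,q)=(2,5): 5·2+3·5=25≤27, 3·2+6·5=36≤36, objective 26.
(p,q)=(3,4): 5·3+3·4=27≤27, 3·3+6·4=33≤36, objective 25.
(p,q)=(1,5): 5·1+3·5=20≤27, 3·1+6·5=33≤36, objective 23.
The best lattice point is (2,5), giving 26.

26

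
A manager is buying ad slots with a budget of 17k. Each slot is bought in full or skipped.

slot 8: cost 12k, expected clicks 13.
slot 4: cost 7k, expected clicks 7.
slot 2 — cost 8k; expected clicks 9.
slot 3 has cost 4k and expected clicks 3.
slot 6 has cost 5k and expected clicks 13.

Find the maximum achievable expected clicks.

This is an integer program with binary decision variables.
Allowing fractional choices, the relaxed optimum would be about 26.3, but ad slots are indivisible.
slot 2 + slot 3 + slot 6: cost 8 + 4 + 5 = 17 ≤ 17, expected clicks 9 + 3 + 13 = 25.
slot 4 + slot 3 + slot 6: cost 7 + 4 + 5 = 16 ≤ 17, expected clicks 7 + 3 + 13 = 23.
slot 8 + slot 6: cost 12 + 5 = 17 ≤ 17, expected clicks 13 + 13 = 26.
Best is slot 8 and slot 6 with total expected clicks 26.

26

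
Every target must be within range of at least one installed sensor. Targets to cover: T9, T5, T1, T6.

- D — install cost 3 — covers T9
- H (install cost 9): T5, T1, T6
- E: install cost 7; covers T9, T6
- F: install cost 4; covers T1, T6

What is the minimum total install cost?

12

The greedy cost-per-new-target heuristic would pick F, D, and H for 16, but a cheaper cover exists.
Choose D and H: together they cover T9, T5, T1, T6 — every target.
Total install cost: 3 + 9 = 12.
No cover costs less than 12.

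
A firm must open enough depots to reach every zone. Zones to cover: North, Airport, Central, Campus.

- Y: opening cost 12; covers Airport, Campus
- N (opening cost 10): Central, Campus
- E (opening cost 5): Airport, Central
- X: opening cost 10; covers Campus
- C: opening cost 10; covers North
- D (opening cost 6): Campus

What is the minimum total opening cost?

21

Choose E, C, and D: together they cover North, Airport, Central, Campus — every zone.
Total opening cost: 5 + 10 + 6 = 21.
No cover costs less than 21.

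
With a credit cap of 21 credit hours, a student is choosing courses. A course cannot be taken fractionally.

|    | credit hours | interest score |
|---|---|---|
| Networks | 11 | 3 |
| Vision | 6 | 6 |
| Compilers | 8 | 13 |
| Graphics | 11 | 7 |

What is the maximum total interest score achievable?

Take Compilers and Graphics: credit hours 8 + 11 = 19 ≤ 21, interest score 13 + 7 = 20.
No other feasible combination does better.

20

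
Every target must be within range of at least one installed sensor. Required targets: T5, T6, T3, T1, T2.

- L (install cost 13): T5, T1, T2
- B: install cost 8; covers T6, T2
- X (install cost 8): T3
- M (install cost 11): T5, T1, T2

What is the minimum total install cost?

This is an integer covering problem.
Choose B, X, and M: together they cover T5, T6, T3, T1, T2 — every target.
Total install cost: 8 + 8 + 11 = 27.

27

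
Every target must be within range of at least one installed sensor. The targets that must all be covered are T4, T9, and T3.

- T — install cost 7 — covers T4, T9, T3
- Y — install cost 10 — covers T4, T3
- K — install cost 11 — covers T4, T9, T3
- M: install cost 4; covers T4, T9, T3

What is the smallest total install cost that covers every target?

This is a weighted set-cover instance.
M alone covers T4, T9, T3 — every target.
Total install cost: 4.

4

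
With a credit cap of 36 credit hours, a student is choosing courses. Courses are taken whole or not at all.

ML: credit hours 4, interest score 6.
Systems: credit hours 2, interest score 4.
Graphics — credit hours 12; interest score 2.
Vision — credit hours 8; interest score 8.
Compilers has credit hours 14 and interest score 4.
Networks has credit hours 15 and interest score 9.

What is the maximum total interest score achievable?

Allowing fractional choices, the relaxed optimum would be about 29.0, but courses are indivisible.
ML + Vision + Networks: credit hours 4 + 8 + 15 = 27 ≤ 36, interest score 6 + 8 + 9 = 23.
ML + Systems + Vision + Networks: credit hours 4 + 2 + 8 + 15 = 29 ≤ 36, interest score 6 + 4 + 8 + 9 = 27.
Best is ML, Systems, Vision, and Networks with total interest score 27.

27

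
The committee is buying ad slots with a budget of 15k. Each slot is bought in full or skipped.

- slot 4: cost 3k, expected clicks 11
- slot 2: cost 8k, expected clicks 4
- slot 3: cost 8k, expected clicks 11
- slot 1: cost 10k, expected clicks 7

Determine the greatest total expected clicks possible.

22

Take slot 4 and slot 3: cost 3 + 8 = 11 ≤ 15, expected clicks 11 + 11 = 22.
No other feasible combination does better.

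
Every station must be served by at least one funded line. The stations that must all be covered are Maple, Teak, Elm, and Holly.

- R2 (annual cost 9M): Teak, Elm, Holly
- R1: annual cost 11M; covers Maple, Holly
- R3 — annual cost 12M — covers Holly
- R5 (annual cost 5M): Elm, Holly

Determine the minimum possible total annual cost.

This is a weighted set-cover instance.
Choose R2 and R1: together they cover Maple, Teak, Elm, Holly — every station.
Total annual cost: 9 + 11 = 20.

20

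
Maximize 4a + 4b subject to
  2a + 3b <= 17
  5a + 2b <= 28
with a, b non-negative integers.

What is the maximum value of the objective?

(a,b)=(4,3): 2·4+3·3=17≤17, 5·4+2·3=26≤28, objective 28.
(a,b)=(5,1): 2·5+3·1=13≤17, 5·5+2·1=27≤28, objective 24.
(a,b)=(4,2): 2·4+3·2=14≤17, 5·4+2·2=24≤28, objective 24.
(a,b)=(3,3): 2·3+3·3=15≤17, 5·3+2·3=21≤28, objective 24.
The best lattice point is (4,3), giving 28.

28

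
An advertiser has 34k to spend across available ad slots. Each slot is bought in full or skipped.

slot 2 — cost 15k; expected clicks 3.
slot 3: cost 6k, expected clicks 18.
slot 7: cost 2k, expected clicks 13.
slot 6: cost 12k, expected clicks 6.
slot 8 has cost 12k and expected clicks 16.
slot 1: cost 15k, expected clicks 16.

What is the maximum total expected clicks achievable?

slot 3 + slot 8 + slot 1: cost 6 + 12 + 15 = 33 ≤ 34, expected clicks 18 + 16 + 16 = 50.
slot 3 + slot 7 + slot 6 + slot 8: cost 6 + 2 + 12 + 12 = 32 ≤ 34, expected clicks 18 + 13 + 6 + 16 = 53.
Best is slot 3, slot 7, slot 6, and slot 8 with total expected clicks 53.

53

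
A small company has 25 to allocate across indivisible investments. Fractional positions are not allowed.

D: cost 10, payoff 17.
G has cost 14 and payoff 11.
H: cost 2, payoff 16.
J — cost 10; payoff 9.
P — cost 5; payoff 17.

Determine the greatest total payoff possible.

50

Allowing fractional choices, the relaxed optimum would be about 57.2, but investments are indivisible.
G + H + P: cost 14 + 2 + 5 = 21 ≤ 25, payoff 11 + 16 + 17 = 44.
D + H + P: cost 10 + 2 + 5 = 17 ≤ 25, payoff 17 + 16 + 17 = 50.
Best is D, H, and P with total payoff 50.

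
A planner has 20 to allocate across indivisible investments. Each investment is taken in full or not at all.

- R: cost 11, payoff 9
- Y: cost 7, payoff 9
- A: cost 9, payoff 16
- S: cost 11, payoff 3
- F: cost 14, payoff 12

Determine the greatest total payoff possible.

25

Y + A: cost 7 + 9 = 16 ≤ 20, payoff 9 + 16 = 25.
A + S: cost 9 + 11 = 20 ≤ 20, payoff 16 + 3 = 19.
R + A: cost 11 + 9 = 20 ≤ 20, payoff 9 + 16 = 25.
The maximum payoff is 25; one optimal choice is Y and A.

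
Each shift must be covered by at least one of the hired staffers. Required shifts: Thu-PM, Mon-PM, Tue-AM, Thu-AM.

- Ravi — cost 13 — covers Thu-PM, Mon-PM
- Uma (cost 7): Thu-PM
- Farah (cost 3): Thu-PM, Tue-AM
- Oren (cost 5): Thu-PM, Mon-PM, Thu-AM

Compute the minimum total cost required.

Choose Farah and Oren: together they cover Thu-PM, Mon-PM, Tue-AM, Thu-AM — every shift.
Total cost: 3 + 5 = 8.
No cover costs less than 8.

8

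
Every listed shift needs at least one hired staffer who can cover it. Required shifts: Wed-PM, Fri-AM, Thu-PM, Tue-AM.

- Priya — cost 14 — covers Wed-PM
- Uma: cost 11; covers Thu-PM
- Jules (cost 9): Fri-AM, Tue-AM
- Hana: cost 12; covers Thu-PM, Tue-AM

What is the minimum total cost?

This is a weighted set-cover instance.
Choose Priya, Uma, and Jules: together they cover Wed-PM, Fri-AM, Thu-PM, Tue-AM — every shift.
Total cost: 14 + 11 + 9 = 34.
No cover costs less than 34.

34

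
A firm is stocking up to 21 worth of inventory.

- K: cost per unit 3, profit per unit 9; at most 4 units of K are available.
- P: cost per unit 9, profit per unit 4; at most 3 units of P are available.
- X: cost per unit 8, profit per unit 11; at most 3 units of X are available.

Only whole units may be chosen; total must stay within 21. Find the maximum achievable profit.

4×K and 1×X: cost 20 ≤ 21, profit 4·9 + 1·11 = 47.
4×K and 1×P: cost 21 ≤ 21, profit 4·9 + 1·4 = 40.
Best is 47.

47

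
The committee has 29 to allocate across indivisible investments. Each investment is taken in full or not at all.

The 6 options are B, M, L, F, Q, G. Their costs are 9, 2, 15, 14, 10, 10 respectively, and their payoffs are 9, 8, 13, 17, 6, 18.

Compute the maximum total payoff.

Allowing fractional choices, the relaxed optimum would be about 46.0, but investments are indivisible.
M + F + G: cost 2 + 14 + 10 = 26 ≤ 29, payoff 8 + 17 + 18 = 43.
M + L + G: cost 2 + 15 + 10 = 27 ≤ 29, payoff 8 + 13 + 18 = 39.
Best is M, F, and G with total payoff 43.

43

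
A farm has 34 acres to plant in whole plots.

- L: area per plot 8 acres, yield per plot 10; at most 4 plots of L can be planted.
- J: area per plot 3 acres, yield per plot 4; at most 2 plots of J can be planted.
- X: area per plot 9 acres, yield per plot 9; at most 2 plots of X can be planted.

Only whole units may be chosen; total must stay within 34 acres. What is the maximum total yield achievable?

40

This is a bounded integer knapsack.
3×L and 1×X: area 33 ≤ 34, yield 3·10 + 1·9 = 39.
4×L: area 32 ≤ 34, yield 4·10 = 40.
Best is 40.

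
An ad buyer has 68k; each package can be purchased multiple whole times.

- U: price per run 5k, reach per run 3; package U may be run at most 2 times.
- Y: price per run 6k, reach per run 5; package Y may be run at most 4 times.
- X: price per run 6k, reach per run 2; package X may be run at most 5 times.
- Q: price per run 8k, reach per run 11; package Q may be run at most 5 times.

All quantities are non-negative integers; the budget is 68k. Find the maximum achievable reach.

2×U, 3×Y, and 5×Q: price 68 ≤ 68, reach 2·3 + 3·5 + 5·11 = 76.
4×Y and 5×Q: price 64 ≤ 68, reach 4·5 + 5·11 = 75.
Best is 76.

76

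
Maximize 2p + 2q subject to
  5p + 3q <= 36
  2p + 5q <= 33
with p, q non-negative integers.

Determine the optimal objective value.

18

The continuous relaxation peaks at (4.26, 4.89) with value 18.32; rounding to a feasible lattice point costs some objective.
(p,q)=(4,5): 5·4+3·5=35≤36, 2·4+5·5=33≤33, objective 18.
(p,q)=(4,4): 5·4+3·4=32≤36, 2·4+5·4=28≤33, objective 16.
(p,q)=(5,3): 5·5+3·3=34≤36, 2·5+5·3=25≤33, objective 16.
The best lattice point is (4,5), giving 18.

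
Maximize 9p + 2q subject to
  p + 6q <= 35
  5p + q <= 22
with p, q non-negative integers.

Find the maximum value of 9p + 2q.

Relaxing integrality, the LP optimum is 40.66 at (p,q) = (3.34, 5.28), which is not an integer point.
(p,q)=(4,2): 1·4+6·2=16≤35, 5·4+1·2=22≤22, objective 40.
(p,q)=(4,1): 1·4+6·1=10≤35, 5·4+1·1=21≤22, objective 38.
(p,q)=(3,5): 1·3+6·5=33≤35, 5·3+1·5=20≤22, objective 37.
No feasible integer point exceeds 40.

40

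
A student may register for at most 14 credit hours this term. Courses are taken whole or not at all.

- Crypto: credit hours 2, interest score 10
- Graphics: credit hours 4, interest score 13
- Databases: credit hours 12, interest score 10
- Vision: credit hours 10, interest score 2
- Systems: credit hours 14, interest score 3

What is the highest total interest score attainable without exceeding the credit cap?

23

Take Crypto and Graphics: credit hours 2 + 4 = 6 ≤ 14, interest score 10 + 13 = 23.
No other feasible combination does better.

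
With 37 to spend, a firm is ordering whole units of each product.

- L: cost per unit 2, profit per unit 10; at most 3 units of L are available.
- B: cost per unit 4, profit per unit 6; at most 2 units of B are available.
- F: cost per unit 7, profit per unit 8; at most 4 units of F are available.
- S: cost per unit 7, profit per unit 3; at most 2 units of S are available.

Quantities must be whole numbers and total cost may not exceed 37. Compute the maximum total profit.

66

L has the best ratio (10/2); taking only L gives at most 3×10 = 30 (stopped by the supply cap of 3).
Mixing does better — 3×L, 2×B, and 3×F: cost 35 ≤ 37, profit 3·10 + 2·6 + 3·8 = 66.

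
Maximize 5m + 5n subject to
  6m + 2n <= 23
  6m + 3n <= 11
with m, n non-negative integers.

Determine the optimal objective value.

15

Relaxing integrality, the LP optimum is 18.33 at (m,n) = (0, 3.67), which is not an integer point.
(m,n)=(0,3): 6·0+2·3=6≤23, 6·0+3·3=9≤11, objective 15.
(m,n)=(0,2): 6·0+2·2=4≤23, 6·0+3·2=6≤11, objective 10.
The best lattice point is (0,3), giving 15.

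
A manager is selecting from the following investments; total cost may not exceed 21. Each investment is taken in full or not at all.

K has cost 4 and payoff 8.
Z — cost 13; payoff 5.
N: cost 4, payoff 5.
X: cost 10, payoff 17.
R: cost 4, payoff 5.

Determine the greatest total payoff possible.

30

K + X + R: cost 4 + 10 + 4 = 18 ≤ 21, payoff 8 + 17 + 5 = 30.
N + X + R: cost 4 + 10 + 4 = 18 ≤ 21, payoff 5 + 17 + 5 = 27.
K + N + X: cost 4 + 4 + 10 = 18 ≤ 21, payoff 8 + 5 + 17 = 30.
The maximum payoff is 30; one optimal choice is K, N, and X.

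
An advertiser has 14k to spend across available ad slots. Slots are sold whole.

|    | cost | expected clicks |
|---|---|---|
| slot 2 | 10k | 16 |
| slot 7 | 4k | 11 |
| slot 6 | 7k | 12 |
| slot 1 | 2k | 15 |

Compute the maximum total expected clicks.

Take slot 7, slot 6, and slot 1: cost 4 + 7 + 2 = 13 ≤ 14, expected clicks 11 + 12 + 15 = 38.
No other feasible combination does better.

38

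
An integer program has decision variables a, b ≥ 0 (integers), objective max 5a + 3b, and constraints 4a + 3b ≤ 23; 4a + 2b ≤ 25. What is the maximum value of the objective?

(a,b)=(5,1) is feasible, giving 28.
(a,b)=(4,2) is feasible, giving 26.
The best lattice point is (5,1), giving 28.

28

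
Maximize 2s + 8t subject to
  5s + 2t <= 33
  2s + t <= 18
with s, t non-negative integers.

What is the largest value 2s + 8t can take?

128

The continuous relaxation peaks at (0, 16.5) with value 132.00; rounding to a feasible lattice point costs some objective.
(s,t)=(0,16): 5·0+2·16=32≤33, 2·0+1·16=16≤18, objective 128.
(s,t)=(0,15): 5·0+2·15=30≤33, 2·0+1·15=15≤18, objective 120.
No feasible integer point exceeds 128.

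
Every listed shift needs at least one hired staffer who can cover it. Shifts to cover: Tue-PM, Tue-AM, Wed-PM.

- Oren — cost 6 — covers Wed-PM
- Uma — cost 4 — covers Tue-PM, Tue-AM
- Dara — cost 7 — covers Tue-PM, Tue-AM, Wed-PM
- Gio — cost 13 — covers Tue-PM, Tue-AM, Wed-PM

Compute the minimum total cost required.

7

This is an integer covering problem.
Dara alone covers Tue-PM, Tue-AM, Wed-PM — every shift.
Total cost: 7.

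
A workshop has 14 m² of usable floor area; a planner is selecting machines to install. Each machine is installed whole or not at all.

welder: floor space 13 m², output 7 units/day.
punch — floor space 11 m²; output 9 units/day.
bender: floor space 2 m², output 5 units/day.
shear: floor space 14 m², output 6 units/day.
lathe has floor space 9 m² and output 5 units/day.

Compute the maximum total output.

Allowing fractional choices, the relaxed optimum would be about 14.6, but machines are indivisible.
punch + bender: floor space 11 + 2 = 13 ≤ 14, output 9 + 5 = 14.
bender + lathe: floor space 2 + 9 = 11 ≤ 14, output 5 + 5 = 10.
punch: floor space 11 ≤ 14, output 9.
Best is punch and bender with total output 14.

14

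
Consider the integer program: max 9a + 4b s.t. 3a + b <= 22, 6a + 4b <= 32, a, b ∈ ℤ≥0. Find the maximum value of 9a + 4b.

The continuous relaxation peaks at (5.33, 0) with value 48.00; rounding to a feasible lattice point costs some objective.
(a,b)=(5,0): 3·5+1·0=15≤22, 6·5+4·0=30≤32, objective 45.
(a,b)=(4,1): 3·4+1·1=13≤22, 6·4+4·1=28≤32, objective 40.
(a,b)=(4,0): 3·4+1·0=12≤22, 6·4+4·0=24≤32, objective 36.
Maximum is 45 at (a,b)=(5,0).

45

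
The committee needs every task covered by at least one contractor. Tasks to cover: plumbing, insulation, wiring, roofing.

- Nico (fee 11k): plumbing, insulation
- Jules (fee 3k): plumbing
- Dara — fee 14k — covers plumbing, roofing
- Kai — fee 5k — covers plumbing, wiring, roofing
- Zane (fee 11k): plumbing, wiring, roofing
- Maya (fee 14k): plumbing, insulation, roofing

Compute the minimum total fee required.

16

Choose Nico and Kai: together they cover plumbing, insulation, wiring, roofing — every task.
Total fee: 11 + 5 = 16.
No cover costs less than 16.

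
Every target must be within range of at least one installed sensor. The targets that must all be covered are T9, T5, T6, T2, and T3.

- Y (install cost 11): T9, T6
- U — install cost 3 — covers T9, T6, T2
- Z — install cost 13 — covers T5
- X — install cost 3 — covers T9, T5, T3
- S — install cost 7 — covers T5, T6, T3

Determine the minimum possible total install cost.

Choose U and X: together they cover T9, T5, T6, T2, T3 — every target.
Total install cost: 3 + 3 = 6.
No cover costs less than 6.

6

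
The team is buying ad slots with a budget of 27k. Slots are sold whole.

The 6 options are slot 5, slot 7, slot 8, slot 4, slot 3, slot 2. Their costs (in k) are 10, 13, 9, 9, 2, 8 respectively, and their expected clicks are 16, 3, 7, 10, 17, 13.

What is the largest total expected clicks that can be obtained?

46

Allowing fractional choices, the relaxed optimum would be about 53.8, but ad slots are indivisible.
slot 4 + slot 3 + slot 2: cost 9 + 2 + 8 = 19 ≤ 27, expected clicks 10 + 17 + 13 = 40.
slot 5 + slot 4 + slot 3: cost 10 + 9 + 2 = 21 ≤ 27, expected clicks 16 + 10 + 17 = 43.
slot 5 + slot 3 + slot 2: cost 10 + 2 + 8 = 20 ≤ 27, expected clicks 16 + 17 + 13 = 46.
Best is slot 5, slot 3, and slot 2 with total expected clicks 46.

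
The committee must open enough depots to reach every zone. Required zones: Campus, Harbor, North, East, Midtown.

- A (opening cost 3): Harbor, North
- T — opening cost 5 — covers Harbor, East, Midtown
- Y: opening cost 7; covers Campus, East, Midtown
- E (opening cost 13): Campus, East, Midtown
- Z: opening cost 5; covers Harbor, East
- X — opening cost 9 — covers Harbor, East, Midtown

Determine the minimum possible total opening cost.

Choose A and Y: together they cover Campus, Harbor, North, East, Midtown — every zone.
Total opening cost: 3 + 7 = 10.
No cover costs less than 10.

10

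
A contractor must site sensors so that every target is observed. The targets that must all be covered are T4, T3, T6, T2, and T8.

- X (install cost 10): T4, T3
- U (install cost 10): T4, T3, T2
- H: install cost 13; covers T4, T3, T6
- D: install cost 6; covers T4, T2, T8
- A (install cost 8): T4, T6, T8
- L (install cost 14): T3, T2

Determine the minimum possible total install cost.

The greedy cost-per-new-target heuristic would pick D and H for 19, but a cheaper cover exists.
Choose U and A: together they cover T4, T3, T6, T2, T8 — every target.
Total install cost: 10 + 8 = 18.
No cover costs less than 18.

18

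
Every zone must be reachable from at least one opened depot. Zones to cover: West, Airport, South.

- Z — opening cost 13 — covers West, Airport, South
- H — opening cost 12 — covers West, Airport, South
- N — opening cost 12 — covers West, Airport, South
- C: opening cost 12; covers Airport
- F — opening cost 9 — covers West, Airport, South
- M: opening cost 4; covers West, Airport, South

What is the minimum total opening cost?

M alone covers West, Airport, South — every zone.
Total opening cost: 4.
No cover costs less than 4.

4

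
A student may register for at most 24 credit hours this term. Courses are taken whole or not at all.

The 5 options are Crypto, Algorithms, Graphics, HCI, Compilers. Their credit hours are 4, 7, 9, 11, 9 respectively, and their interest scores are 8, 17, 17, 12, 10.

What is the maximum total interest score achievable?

Allowing fractional choices, the relaxed optimum would be about 46.4, but courses are indivisible.
Crypto + Algorithms + HCI: credit hours 4 + 7 + 11 = 22 ≤ 24, interest score 8 + 17 + 12 = 37.
Crypto + Graphics + HCI: credit hours 4 + 9 + 11 = 24 ≤ 24, interest score 8 + 17 + 12 = 37.
Crypto + Algorithms + Graphics: credit hours 4 + 7 + 9 = 20 ≤ 24, interest score 8 + 17 + 17 = 42.
Best is Crypto, Algorithms, and Graphics with total interest score 42.

42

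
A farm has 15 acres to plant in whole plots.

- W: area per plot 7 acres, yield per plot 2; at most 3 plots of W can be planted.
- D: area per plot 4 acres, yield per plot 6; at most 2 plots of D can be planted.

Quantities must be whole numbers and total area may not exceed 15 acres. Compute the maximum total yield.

14

Take 1×W and 2×D: area 15 ≤ 15, yield 1·2 + 2·6 = 14.
D has the best ratio (6/4) and is taken to its limit of 2; remaining capacity is filled optimally with the others.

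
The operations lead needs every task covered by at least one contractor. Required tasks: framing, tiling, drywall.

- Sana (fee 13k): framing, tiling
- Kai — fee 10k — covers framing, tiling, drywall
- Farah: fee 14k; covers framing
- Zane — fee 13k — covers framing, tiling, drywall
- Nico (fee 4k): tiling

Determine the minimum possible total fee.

Kai alone covers framing, tiling, drywall — every task.
Total fee: 10.
No cover costs less than 10.

10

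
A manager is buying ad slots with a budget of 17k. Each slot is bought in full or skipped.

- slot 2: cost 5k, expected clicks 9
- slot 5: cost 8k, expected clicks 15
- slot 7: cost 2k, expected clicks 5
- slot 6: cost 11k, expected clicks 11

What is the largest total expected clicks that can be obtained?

29

Treat it as a binary knapsack problem.
Allowing fractional choices, the relaxed optimum would be about 31.0, but ad slots are indivisible.
slot 2 + slot 5 + slot 7: cost 5 + 8 + 2 = 15 ≤ 17, expected clicks 9 + 15 + 5 = 29.
slot 2 + slot 5: cost 5 + 8 = 13 ≤ 17, expected clicks 9 + 15 = 24.
Best is slot 2, slot 5, and slot 7 with total expected clicks 29.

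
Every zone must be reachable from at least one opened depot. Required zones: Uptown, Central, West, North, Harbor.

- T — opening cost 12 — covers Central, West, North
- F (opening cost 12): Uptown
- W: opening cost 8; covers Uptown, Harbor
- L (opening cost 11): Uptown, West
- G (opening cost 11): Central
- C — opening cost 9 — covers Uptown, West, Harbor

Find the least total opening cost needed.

This is an integer covering problem.
The greedy cost-per-new-zone heuristic would pick C and T for 21, but a cheaper cover exists.
Choose T and W: together they cover Uptown, Central, West, North, Harbor — every zone.
Total opening cost: 12 + 8 = 20.
No cover costs less than 20.

20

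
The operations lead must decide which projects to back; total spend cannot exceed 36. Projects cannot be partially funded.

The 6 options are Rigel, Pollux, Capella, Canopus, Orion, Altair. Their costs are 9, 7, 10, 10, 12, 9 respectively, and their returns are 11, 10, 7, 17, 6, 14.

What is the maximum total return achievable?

Allowing fractional choices, the relaxed optimum would be about 52.7, but projects are indivisible.
Rigel + Pollux + Capella + Canopus: cost 9 + 7 + 10 + 10 = 36 ≤ 36, return 11 + 10 + 7 + 17 = 45.
Rigel + Pollux + Canopus + Altair: cost 9 + 7 + 10 + 9 = 35 ≤ 36, return 11 + 10 + 17 + 14 = 52.
Pollux + Capella + Canopus + Altair: cost 7 + 10 + 10 + 9 = 36 ≤ 36, return 10 + 7 + 17 + 14 = 48.
Best is Rigel, Pollux, Canopus, and Altair with total return 52.

52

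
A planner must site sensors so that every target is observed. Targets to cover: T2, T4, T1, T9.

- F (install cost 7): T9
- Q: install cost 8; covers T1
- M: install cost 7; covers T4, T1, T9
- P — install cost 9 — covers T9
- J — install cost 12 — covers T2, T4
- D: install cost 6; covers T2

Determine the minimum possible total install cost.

This is a weighted set-cover instance.
Choose M and D: together they cover T2, T4, T1, T9 — every target.
Total install cost: 7 + 6 = 13.
No cover costs less than 13.

13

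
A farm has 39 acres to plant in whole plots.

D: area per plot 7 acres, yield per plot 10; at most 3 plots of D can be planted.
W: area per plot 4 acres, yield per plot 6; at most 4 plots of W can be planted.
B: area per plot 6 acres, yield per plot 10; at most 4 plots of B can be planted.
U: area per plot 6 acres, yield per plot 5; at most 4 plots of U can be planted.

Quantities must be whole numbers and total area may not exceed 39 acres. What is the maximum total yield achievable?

62

B has the best ratio (10/6); taking only B gives at most 4×10 = 40 (stopped by the supply cap of 4).
Mixing does better — 1×D, 2×W, and 4×B: area 39 ≤ 39, yield 1·10 + 2·6 + 4·10 = 62.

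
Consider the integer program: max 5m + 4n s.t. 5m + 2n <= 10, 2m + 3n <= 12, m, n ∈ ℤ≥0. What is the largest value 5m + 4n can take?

16

Relaxing integrality, the LP optimum is 17.27 at (m,n) = (0.545, 3.64), which is not an integer point.
(m,n)=(0,4): 5·0+2·4=8≤10, 2·0+3·4=12≤12, objective 16.
(m,n)=(1,2): 5·1+2·2=9≤10, 2·1+3·2=8≤12, objective 13.
(m,n)=(0,3): 5·0+2·3=6≤10, 2·0+3·3=9≤12, objective 12.
No feasible integer point exceeds 16.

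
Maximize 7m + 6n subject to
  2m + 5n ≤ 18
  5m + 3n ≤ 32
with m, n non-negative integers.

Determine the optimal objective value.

Relaxing integrality, the LP optimum is 47.26 at (m,n) = (5.58, 1.37), which is not an integer point.
(m,n)=(6,0): 2·6+5·0=12≤18, 5·6+3·0=30≤32, objective 42.
(m,n)=(5,1): 2·5+5·1=15≤18, 5·5+3·1=28≤32, objective 41.
(m,n)=(4,2): 2·4+5·2=18≤18, 5·4+3·2=26≤32, objective 40.
No feasible integer point exceeds 42.

42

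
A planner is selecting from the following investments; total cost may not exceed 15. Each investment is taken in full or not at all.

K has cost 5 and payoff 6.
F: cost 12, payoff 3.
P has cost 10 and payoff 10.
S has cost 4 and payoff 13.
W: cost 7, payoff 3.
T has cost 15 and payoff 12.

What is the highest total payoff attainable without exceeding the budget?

S + W: cost 4 + 7 = 11 ≤ 15, payoff 13 + 3 = 16.
P + S: cost 10 + 4 = 14 ≤ 15, payoff 10 + 13 = 23.
K + S: cost 5 + 4 = 9 ≤ 15, payoff 6 + 13 = 19.
Best is P and S with total payoff 23.

23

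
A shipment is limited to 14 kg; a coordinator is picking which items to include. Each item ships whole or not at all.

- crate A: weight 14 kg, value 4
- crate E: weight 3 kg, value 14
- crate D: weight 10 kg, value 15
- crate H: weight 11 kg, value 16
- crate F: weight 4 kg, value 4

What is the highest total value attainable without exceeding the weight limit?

crate E + crate D: weight 3 + 10 = 13 ≤ 14, value 14 + 15 = 29.
crate E + crate H: weight 3 + 11 = 14 ≤ 14, value 14 + 16 = 30.
crate D + crate F: weight 10 + 4 = 14 ≤ 14, value 15 + 4 = 19.
Best is crate E and crate H with total value 30.

30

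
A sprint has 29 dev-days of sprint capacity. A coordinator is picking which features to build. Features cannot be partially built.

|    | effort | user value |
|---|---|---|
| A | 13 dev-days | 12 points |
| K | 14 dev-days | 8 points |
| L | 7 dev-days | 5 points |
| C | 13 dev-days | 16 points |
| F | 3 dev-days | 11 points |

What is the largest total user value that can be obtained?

39

Take A, C, and F: effort 13 + 13 + 3 = 29 ≤ 29, user value 12 + 16 + 11 = 39.
No other feasible combination does better.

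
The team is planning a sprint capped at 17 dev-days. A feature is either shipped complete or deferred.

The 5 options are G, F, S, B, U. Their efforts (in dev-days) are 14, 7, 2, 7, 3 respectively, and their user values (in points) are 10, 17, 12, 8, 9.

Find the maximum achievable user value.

38

This is a 0-1 knapsack instance.
Allowing fractional choices, the relaxed optimum would be about 43.7, but features are indivisible.
F + B + U: effort 7 + 7 + 3 = 17 ≤ 17, user value 17 + 8 + 9 = 34.
F + S + U: effort 7 + 2 + 3 = 12 ≤ 17, user value 17 + 12 + 9 = 38.
F + S + B: effort 7 + 2 + 7 = 16 ≤ 17, user value 17 + 12 + 8 = 37.
Best is F, S, and U with total user value 38.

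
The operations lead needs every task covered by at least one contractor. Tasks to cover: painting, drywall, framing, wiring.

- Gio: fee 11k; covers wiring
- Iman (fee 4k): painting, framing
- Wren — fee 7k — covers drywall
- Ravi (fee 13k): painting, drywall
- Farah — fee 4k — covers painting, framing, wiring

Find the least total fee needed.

11

Choose Wren and Farah: together they cover painting, drywall, framing, wiring — every task.
Total fee: 7 + 4 = 11.
No cover costs less than 11.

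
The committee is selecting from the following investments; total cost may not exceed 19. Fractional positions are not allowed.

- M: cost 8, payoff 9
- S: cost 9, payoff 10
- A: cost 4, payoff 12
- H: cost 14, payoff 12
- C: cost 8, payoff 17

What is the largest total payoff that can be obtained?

29

This is a 0-1 knapsack instance.
A + C: cost 4 + 8 = 12 ≤ 19, payoff 12 + 17 = 29.
S + C: cost 9 + 8 = 17 ≤ 19, payoff 10 + 17 = 27.
M + C: cost 8 + 8 = 16 ≤ 19, payoff 9 + 17 = 26.
Best is A and C with total payoff 29.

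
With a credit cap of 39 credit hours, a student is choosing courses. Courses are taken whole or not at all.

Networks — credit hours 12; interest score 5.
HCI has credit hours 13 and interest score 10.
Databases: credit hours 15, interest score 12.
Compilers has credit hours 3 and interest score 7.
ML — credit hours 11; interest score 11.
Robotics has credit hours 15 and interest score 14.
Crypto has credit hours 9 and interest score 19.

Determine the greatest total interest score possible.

51

Take Compilers, ML, Robotics, and Crypto: credit hours 3 + 11 + 15 + 9 = 38 ≤ 39, interest score 7 + 11 + 14 + 19 = 51.
No other feasible combination does better.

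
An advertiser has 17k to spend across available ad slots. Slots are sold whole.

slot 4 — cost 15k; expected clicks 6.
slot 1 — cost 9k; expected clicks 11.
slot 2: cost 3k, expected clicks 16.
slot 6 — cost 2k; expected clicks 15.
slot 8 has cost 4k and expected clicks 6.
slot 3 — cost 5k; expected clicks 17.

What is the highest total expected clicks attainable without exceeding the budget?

Allowing fractional choices, the relaxed optimum would be about 57.7, but ad slots are indivisible.
slot 2 + slot 6 + slot 3: cost 3 + 2 + 5 = 10 ≤ 17, expected clicks 16 + 15 + 17 = 48.
slot 2 + slot 6 + slot 8 + slot 3: cost 3 + 2 + 4 + 5 = 14 ≤ 17, expected clicks 16 + 15 + 6 + 17 = 54.
slot 1 + slot 2 + slot 3: cost 9 + 3 + 5 = 17 ≤ 17, expected clicks 11 + 16 + 17 = 44.
Best is slot 2, slot 6, slot 8, and slot 3 with total expected clicks 54.

54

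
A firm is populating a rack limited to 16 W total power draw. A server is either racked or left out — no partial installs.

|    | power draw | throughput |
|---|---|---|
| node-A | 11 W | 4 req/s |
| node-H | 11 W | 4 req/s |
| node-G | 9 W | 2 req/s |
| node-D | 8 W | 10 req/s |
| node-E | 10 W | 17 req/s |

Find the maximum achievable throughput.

17

Allowing fractional choices, the relaxed optimum would be about 24.5, but servers are indivisible.
node-D: power draw 8 ≤ 16, throughput 10.
node-E: power draw 10 ≤ 16, throughput 17.
Best is node-E with total throughput 17.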